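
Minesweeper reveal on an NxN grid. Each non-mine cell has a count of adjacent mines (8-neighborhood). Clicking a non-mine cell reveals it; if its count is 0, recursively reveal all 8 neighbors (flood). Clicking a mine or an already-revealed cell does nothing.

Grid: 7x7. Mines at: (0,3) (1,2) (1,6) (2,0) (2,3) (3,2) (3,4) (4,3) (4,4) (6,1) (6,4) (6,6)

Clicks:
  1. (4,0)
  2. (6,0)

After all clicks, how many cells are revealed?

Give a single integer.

Click 1 (4,0) count=0: revealed 6 new [(3,0) (3,1) (4,0) (4,1) (5,0) (5,1)] -> total=6
Click 2 (6,0) count=1: revealed 1 new [(6,0)] -> total=7

Answer: 7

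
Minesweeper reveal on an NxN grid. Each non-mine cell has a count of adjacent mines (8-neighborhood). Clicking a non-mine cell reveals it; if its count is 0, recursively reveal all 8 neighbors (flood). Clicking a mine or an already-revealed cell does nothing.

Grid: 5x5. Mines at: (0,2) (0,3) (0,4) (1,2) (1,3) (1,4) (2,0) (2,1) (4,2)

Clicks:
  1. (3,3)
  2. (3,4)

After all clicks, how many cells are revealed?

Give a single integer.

Click 1 (3,3) count=1: revealed 1 new [(3,3)] -> total=1
Click 2 (3,4) count=0: revealed 5 new [(2,3) (2,4) (3,4) (4,3) (4,4)] -> total=6

Answer: 6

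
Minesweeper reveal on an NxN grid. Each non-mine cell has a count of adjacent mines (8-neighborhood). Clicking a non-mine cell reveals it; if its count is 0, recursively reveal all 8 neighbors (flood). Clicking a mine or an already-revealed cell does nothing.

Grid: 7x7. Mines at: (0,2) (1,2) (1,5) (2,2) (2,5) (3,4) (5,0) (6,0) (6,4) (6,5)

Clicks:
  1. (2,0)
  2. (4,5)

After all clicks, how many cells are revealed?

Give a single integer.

Answer: 11

Derivation:
Click 1 (2,0) count=0: revealed 10 new [(0,0) (0,1) (1,0) (1,1) (2,0) (2,1) (3,0) (3,1) (4,0) (4,1)] -> total=10
Click 2 (4,5) count=1: revealed 1 new [(4,5)] -> total=11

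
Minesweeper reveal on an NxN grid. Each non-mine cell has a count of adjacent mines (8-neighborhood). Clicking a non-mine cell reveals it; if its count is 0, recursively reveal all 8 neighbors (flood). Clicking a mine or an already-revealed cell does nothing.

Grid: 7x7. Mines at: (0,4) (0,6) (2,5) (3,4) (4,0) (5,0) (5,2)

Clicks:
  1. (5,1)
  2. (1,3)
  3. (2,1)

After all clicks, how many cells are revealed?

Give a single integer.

Click 1 (5,1) count=3: revealed 1 new [(5,1)] -> total=1
Click 2 (1,3) count=1: revealed 1 new [(1,3)] -> total=2
Click 3 (2,1) count=0: revealed 18 new [(0,0) (0,1) (0,2) (0,3) (1,0) (1,1) (1,2) (2,0) (2,1) (2,2) (2,3) (3,0) (3,1) (3,2) (3,3) (4,1) (4,2) (4,3)] -> total=20

Answer: 20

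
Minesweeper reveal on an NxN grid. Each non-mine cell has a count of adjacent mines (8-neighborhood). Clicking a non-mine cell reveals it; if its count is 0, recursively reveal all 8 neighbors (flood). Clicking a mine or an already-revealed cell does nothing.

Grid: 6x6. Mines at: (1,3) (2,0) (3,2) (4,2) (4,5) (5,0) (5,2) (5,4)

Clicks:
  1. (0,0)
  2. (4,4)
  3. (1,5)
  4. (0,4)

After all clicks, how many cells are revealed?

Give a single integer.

Click 1 (0,0) count=0: revealed 6 new [(0,0) (0,1) (0,2) (1,0) (1,1) (1,2)] -> total=6
Click 2 (4,4) count=2: revealed 1 new [(4,4)] -> total=7
Click 3 (1,5) count=0: revealed 8 new [(0,4) (0,5) (1,4) (1,5) (2,4) (2,5) (3,4) (3,5)] -> total=15
Click 4 (0,4) count=1: revealed 0 new [(none)] -> total=15

Answer: 15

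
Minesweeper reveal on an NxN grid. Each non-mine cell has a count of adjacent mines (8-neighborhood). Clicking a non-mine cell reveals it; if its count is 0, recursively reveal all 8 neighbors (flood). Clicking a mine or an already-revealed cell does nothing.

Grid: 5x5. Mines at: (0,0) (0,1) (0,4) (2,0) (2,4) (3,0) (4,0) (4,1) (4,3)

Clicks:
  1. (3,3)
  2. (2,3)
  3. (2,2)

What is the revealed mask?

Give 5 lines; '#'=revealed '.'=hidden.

Answer: .....
.###.
.###.
.###.
.....

Derivation:
Click 1 (3,3) count=2: revealed 1 new [(3,3)] -> total=1
Click 2 (2,3) count=1: revealed 1 new [(2,3)] -> total=2
Click 3 (2,2) count=0: revealed 7 new [(1,1) (1,2) (1,3) (2,1) (2,2) (3,1) (3,2)] -> total=9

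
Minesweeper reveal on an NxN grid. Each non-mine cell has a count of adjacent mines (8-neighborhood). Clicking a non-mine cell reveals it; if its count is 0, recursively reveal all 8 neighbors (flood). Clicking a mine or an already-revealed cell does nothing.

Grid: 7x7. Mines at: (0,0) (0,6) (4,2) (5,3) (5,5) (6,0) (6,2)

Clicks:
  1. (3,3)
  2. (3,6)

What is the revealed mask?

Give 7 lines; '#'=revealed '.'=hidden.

Click 1 (3,3) count=1: revealed 1 new [(3,3)] -> total=1
Click 2 (3,6) count=0: revealed 33 new [(0,1) (0,2) (0,3) (0,4) (0,5) (1,0) (1,1) (1,2) (1,3) (1,4) (1,5) (1,6) (2,0) (2,1) (2,2) (2,3) (2,4) (2,5) (2,6) (3,0) (3,1) (3,2) (3,4) (3,5) (3,6) (4,0) (4,1) (4,3) (4,4) (4,5) (4,6) (5,0) (5,1)] -> total=34

Answer: .#####.
#######
#######
#######
##.####
##.....
.......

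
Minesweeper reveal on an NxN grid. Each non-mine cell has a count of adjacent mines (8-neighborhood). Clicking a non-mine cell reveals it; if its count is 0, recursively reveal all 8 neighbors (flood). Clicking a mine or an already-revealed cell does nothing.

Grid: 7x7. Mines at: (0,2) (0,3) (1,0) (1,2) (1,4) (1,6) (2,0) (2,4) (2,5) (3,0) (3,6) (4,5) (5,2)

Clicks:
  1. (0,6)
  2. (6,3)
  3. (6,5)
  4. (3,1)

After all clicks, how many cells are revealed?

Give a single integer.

Click 1 (0,6) count=1: revealed 1 new [(0,6)] -> total=1
Click 2 (6,3) count=1: revealed 1 new [(6,3)] -> total=2
Click 3 (6,5) count=0: revealed 7 new [(5,3) (5,4) (5,5) (5,6) (6,4) (6,5) (6,6)] -> total=9
Click 4 (3,1) count=2: revealed 1 new [(3,1)] -> total=10

Answer: 10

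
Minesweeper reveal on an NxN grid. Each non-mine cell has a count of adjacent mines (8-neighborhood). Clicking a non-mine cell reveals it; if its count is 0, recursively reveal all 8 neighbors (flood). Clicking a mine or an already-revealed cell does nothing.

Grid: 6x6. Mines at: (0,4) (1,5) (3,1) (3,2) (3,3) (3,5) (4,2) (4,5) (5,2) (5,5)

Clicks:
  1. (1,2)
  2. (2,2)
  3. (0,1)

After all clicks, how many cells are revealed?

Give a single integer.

Click 1 (1,2) count=0: revealed 12 new [(0,0) (0,1) (0,2) (0,3) (1,0) (1,1) (1,2) (1,3) (2,0) (2,1) (2,2) (2,3)] -> total=12
Click 2 (2,2) count=3: revealed 0 new [(none)] -> total=12
Click 3 (0,1) count=0: revealed 0 new [(none)] -> total=12

Answer: 12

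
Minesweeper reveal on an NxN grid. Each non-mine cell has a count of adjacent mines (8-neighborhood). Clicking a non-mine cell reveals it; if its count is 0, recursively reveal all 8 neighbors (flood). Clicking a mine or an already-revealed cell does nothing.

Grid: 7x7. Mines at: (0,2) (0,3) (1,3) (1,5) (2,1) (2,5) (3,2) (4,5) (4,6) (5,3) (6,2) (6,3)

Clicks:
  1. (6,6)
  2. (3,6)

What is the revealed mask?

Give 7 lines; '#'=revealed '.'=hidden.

Click 1 (6,6) count=0: revealed 6 new [(5,4) (5,5) (5,6) (6,4) (6,5) (6,6)] -> total=6
Click 2 (3,6) count=3: revealed 1 new [(3,6)] -> total=7

Answer: .......
.......
.......
......#
.......
....###
....###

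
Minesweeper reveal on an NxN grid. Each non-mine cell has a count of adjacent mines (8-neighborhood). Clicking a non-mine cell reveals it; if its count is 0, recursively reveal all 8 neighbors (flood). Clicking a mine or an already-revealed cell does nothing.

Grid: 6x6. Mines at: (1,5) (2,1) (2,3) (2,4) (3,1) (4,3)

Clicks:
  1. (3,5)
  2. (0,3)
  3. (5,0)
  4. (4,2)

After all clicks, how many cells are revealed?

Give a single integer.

Answer: 17

Derivation:
Click 1 (3,5) count=1: revealed 1 new [(3,5)] -> total=1
Click 2 (0,3) count=0: revealed 10 new [(0,0) (0,1) (0,2) (0,3) (0,4) (1,0) (1,1) (1,2) (1,3) (1,4)] -> total=11
Click 3 (5,0) count=0: revealed 6 new [(4,0) (4,1) (4,2) (5,0) (5,1) (5,2)] -> total=17
Click 4 (4,2) count=2: revealed 0 new [(none)] -> total=17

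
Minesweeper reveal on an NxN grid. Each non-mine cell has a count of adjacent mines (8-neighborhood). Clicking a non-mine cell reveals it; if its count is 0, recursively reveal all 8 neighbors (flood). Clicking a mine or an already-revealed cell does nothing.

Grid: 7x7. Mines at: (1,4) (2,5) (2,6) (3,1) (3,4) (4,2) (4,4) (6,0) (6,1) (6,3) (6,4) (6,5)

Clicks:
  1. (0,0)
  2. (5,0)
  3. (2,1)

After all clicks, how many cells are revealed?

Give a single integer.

Click 1 (0,0) count=0: revealed 12 new [(0,0) (0,1) (0,2) (0,3) (1,0) (1,1) (1,2) (1,3) (2,0) (2,1) (2,2) (2,3)] -> total=12
Click 2 (5,0) count=2: revealed 1 new [(5,0)] -> total=13
Click 3 (2,1) count=1: revealed 0 new [(none)] -> total=13

Answer: 13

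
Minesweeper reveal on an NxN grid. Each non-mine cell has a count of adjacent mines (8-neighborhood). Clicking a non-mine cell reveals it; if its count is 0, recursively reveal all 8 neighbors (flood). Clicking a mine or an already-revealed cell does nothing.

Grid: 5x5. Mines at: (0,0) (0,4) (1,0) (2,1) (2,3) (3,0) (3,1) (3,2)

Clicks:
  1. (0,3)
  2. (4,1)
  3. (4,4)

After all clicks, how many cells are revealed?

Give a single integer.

Answer: 6

Derivation:
Click 1 (0,3) count=1: revealed 1 new [(0,3)] -> total=1
Click 2 (4,1) count=3: revealed 1 new [(4,1)] -> total=2
Click 3 (4,4) count=0: revealed 4 new [(3,3) (3,4) (4,3) (4,4)] -> total=6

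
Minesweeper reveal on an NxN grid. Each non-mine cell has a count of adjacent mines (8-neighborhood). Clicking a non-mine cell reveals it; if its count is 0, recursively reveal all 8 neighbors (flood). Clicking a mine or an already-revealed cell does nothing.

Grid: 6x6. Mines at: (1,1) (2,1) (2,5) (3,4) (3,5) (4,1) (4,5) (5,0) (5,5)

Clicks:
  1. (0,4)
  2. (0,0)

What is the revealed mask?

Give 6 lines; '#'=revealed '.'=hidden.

Click 1 (0,4) count=0: revealed 11 new [(0,2) (0,3) (0,4) (0,5) (1,2) (1,3) (1,4) (1,5) (2,2) (2,3) (2,4)] -> total=11
Click 2 (0,0) count=1: revealed 1 new [(0,0)] -> total=12

Answer: #.####
..####
..###.
......
......
......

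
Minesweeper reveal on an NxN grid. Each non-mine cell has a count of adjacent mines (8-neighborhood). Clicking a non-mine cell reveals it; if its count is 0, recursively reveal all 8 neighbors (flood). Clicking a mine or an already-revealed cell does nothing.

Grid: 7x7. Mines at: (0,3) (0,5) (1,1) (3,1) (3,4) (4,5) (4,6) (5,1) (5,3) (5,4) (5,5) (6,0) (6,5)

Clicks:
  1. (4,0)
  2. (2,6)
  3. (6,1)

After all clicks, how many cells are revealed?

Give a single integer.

Click 1 (4,0) count=2: revealed 1 new [(4,0)] -> total=1
Click 2 (2,6) count=0: revealed 6 new [(1,5) (1,6) (2,5) (2,6) (3,5) (3,6)] -> total=7
Click 3 (6,1) count=2: revealed 1 new [(6,1)] -> total=8

Answer: 8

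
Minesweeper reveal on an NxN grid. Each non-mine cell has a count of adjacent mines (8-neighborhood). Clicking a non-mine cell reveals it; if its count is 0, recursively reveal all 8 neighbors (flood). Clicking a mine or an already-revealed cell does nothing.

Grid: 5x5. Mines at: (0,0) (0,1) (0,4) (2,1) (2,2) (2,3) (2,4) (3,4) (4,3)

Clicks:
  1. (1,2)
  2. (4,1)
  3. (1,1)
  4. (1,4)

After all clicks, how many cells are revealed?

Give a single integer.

Answer: 9

Derivation:
Click 1 (1,2) count=4: revealed 1 new [(1,2)] -> total=1
Click 2 (4,1) count=0: revealed 6 new [(3,0) (3,1) (3,2) (4,0) (4,1) (4,2)] -> total=7
Click 3 (1,1) count=4: revealed 1 new [(1,1)] -> total=8
Click 4 (1,4) count=3: revealed 1 new [(1,4)] -> total=9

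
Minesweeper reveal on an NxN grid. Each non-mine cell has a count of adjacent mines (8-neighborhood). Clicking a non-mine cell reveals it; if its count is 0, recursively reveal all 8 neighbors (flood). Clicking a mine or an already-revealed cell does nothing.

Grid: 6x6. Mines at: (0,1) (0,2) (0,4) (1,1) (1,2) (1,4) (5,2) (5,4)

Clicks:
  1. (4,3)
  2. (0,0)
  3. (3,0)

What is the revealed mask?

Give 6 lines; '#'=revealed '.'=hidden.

Answer: #.....
......
######
######
######
##....

Derivation:
Click 1 (4,3) count=2: revealed 1 new [(4,3)] -> total=1
Click 2 (0,0) count=2: revealed 1 new [(0,0)] -> total=2
Click 3 (3,0) count=0: revealed 19 new [(2,0) (2,1) (2,2) (2,3) (2,4) (2,5) (3,0) (3,1) (3,2) (3,3) (3,4) (3,5) (4,0) (4,1) (4,2) (4,4) (4,5) (5,0) (5,1)] -> total=21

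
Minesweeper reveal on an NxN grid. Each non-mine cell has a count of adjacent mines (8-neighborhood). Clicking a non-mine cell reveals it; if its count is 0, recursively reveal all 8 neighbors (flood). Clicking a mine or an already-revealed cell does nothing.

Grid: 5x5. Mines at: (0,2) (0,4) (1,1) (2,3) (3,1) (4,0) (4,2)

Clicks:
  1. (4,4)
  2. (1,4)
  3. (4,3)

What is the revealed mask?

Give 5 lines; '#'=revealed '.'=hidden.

Answer: .....
....#
.....
...##
...##

Derivation:
Click 1 (4,4) count=0: revealed 4 new [(3,3) (3,4) (4,3) (4,4)] -> total=4
Click 2 (1,4) count=2: revealed 1 new [(1,4)] -> total=5
Click 3 (4,3) count=1: revealed 0 new [(none)] -> total=5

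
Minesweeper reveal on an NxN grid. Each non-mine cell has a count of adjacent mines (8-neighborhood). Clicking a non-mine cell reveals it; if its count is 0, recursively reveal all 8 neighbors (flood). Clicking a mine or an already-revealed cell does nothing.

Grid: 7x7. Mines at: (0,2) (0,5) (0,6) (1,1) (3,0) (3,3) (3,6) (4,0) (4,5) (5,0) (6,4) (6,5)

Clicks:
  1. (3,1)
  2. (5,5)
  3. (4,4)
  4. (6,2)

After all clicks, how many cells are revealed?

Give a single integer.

Answer: 12

Derivation:
Click 1 (3,1) count=2: revealed 1 new [(3,1)] -> total=1
Click 2 (5,5) count=3: revealed 1 new [(5,5)] -> total=2
Click 3 (4,4) count=2: revealed 1 new [(4,4)] -> total=3
Click 4 (6,2) count=0: revealed 9 new [(4,1) (4,2) (4,3) (5,1) (5,2) (5,3) (6,1) (6,2) (6,3)] -> total=12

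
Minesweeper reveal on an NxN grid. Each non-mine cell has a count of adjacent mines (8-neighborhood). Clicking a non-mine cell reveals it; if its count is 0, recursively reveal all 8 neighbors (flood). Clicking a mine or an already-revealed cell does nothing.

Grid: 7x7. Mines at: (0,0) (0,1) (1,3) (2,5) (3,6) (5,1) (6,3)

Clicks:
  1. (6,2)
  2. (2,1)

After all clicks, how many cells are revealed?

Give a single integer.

Answer: 30

Derivation:
Click 1 (6,2) count=2: revealed 1 new [(6,2)] -> total=1
Click 2 (2,1) count=0: revealed 29 new [(1,0) (1,1) (1,2) (2,0) (2,1) (2,2) (2,3) (2,4) (3,0) (3,1) (3,2) (3,3) (3,4) (3,5) (4,0) (4,1) (4,2) (4,3) (4,4) (4,5) (4,6) (5,2) (5,3) (5,4) (5,5) (5,6) (6,4) (6,5) (6,6)] -> total=30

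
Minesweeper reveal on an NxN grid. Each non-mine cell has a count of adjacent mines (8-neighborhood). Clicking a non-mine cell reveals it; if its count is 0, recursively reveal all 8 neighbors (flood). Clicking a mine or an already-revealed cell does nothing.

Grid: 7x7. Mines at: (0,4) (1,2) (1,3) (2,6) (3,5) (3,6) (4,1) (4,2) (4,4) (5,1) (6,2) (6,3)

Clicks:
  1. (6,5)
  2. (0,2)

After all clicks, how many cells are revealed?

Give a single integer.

Click 1 (6,5) count=0: revealed 8 new [(4,5) (4,6) (5,4) (5,5) (5,6) (6,4) (6,5) (6,6)] -> total=8
Click 2 (0,2) count=2: revealed 1 new [(0,2)] -> total=9

Answer: 9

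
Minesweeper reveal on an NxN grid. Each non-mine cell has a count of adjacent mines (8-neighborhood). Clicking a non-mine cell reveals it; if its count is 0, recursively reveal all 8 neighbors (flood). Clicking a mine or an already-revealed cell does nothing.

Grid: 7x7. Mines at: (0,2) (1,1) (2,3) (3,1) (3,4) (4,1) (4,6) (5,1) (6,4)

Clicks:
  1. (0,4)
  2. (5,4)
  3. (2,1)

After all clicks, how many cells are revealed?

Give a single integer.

Answer: 15

Derivation:
Click 1 (0,4) count=0: revealed 13 new [(0,3) (0,4) (0,5) (0,6) (1,3) (1,4) (1,5) (1,6) (2,4) (2,5) (2,6) (3,5) (3,6)] -> total=13
Click 2 (5,4) count=1: revealed 1 new [(5,4)] -> total=14
Click 3 (2,1) count=2: revealed 1 new [(2,1)] -> total=15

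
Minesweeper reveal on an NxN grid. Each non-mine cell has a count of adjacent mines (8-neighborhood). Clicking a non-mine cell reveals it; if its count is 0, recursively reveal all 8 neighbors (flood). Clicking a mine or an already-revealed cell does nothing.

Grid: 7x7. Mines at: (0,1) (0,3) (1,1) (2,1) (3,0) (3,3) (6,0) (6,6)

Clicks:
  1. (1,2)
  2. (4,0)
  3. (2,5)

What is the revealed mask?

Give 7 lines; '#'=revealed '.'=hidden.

Answer: ....###
..#.###
....###
....###
#######
.######
.#####.

Derivation:
Click 1 (1,2) count=4: revealed 1 new [(1,2)] -> total=1
Click 2 (4,0) count=1: revealed 1 new [(4,0)] -> total=2
Click 3 (2,5) count=0: revealed 29 new [(0,4) (0,5) (0,6) (1,4) (1,5) (1,6) (2,4) (2,5) (2,6) (3,4) (3,5) (3,6) (4,1) (4,2) (4,3) (4,4) (4,5) (4,6) (5,1) (5,2) (5,3) (5,4) (5,5) (5,6) (6,1) (6,2) (6,3) (6,4) (6,5)] -> total=31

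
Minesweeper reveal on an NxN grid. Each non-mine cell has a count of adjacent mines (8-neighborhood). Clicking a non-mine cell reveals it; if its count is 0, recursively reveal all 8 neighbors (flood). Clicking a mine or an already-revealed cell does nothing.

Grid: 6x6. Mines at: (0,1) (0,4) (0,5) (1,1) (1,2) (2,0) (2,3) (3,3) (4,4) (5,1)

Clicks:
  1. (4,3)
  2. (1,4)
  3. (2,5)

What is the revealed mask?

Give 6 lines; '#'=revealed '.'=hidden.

Click 1 (4,3) count=2: revealed 1 new [(4,3)] -> total=1
Click 2 (1,4) count=3: revealed 1 new [(1,4)] -> total=2
Click 3 (2,5) count=0: revealed 5 new [(1,5) (2,4) (2,5) (3,4) (3,5)] -> total=7

Answer: ......
....##
....##
....##
...#..
......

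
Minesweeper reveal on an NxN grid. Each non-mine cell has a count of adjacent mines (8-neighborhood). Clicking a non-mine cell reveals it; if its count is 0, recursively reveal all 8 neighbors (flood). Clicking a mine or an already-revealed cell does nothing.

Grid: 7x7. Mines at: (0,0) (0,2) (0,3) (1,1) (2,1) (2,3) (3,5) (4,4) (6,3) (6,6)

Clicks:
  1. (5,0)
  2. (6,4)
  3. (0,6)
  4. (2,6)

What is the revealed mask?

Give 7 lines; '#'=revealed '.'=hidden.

Answer: ....###
....###
....###
####...
####...
####...
###.#..

Derivation:
Click 1 (5,0) count=0: revealed 15 new [(3,0) (3,1) (3,2) (3,3) (4,0) (4,1) (4,2) (4,3) (5,0) (5,1) (5,2) (5,3) (6,0) (6,1) (6,2)] -> total=15
Click 2 (6,4) count=1: revealed 1 new [(6,4)] -> total=16
Click 3 (0,6) count=0: revealed 9 new [(0,4) (0,5) (0,6) (1,4) (1,5) (1,6) (2,4) (2,5) (2,6)] -> total=25
Click 4 (2,6) count=1: revealed 0 new [(none)] -> total=25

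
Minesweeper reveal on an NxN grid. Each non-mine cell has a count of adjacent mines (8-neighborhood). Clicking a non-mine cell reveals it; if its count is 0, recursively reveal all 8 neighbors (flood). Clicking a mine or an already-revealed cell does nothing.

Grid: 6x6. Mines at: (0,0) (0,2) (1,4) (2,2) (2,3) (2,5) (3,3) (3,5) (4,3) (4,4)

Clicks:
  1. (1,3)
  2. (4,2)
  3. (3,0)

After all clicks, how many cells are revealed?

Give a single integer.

Click 1 (1,3) count=4: revealed 1 new [(1,3)] -> total=1
Click 2 (4,2) count=2: revealed 1 new [(4,2)] -> total=2
Click 3 (3,0) count=0: revealed 12 new [(1,0) (1,1) (2,0) (2,1) (3,0) (3,1) (3,2) (4,0) (4,1) (5,0) (5,1) (5,2)] -> total=14

Answer: 14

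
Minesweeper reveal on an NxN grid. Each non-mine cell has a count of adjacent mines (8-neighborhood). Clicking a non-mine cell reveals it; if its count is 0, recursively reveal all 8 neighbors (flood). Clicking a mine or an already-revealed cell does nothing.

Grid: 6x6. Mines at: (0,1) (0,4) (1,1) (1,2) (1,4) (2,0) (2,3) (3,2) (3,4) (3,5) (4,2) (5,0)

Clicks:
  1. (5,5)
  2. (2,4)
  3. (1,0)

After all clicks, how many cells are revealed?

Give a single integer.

Answer: 8

Derivation:
Click 1 (5,5) count=0: revealed 6 new [(4,3) (4,4) (4,5) (5,3) (5,4) (5,5)] -> total=6
Click 2 (2,4) count=4: revealed 1 new [(2,4)] -> total=7
Click 3 (1,0) count=3: revealed 1 new [(1,0)] -> total=8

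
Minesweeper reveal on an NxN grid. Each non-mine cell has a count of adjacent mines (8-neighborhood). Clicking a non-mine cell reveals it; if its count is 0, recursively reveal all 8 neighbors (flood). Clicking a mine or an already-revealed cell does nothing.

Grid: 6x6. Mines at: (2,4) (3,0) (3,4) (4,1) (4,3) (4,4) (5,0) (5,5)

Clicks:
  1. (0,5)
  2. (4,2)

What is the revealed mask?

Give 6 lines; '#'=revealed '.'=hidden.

Click 1 (0,5) count=0: revealed 19 new [(0,0) (0,1) (0,2) (0,3) (0,4) (0,5) (1,0) (1,1) (1,2) (1,3) (1,4) (1,5) (2,0) (2,1) (2,2) (2,3) (3,1) (3,2) (3,3)] -> total=19
Click 2 (4,2) count=2: revealed 1 new [(4,2)] -> total=20

Answer: ######
######
####..
.###..
..#...
......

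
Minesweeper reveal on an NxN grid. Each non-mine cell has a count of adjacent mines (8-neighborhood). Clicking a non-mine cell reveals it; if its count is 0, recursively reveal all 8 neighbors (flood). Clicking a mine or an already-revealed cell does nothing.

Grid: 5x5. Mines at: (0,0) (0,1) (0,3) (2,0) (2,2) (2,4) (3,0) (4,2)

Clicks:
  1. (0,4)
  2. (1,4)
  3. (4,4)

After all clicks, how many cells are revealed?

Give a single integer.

Click 1 (0,4) count=1: revealed 1 new [(0,4)] -> total=1
Click 2 (1,4) count=2: revealed 1 new [(1,4)] -> total=2
Click 3 (4,4) count=0: revealed 4 new [(3,3) (3,4) (4,3) (4,4)] -> total=6

Answer: 6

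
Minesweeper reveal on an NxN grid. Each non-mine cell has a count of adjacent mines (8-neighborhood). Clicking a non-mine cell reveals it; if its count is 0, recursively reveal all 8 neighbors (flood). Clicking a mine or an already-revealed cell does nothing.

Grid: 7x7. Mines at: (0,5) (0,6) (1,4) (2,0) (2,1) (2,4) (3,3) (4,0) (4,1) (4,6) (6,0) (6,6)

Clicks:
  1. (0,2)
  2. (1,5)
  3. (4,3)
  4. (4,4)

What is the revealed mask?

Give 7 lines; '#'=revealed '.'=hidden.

Answer: ####...
####.#.
.......
.......
...##..
.......
.......

Derivation:
Click 1 (0,2) count=0: revealed 8 new [(0,0) (0,1) (0,2) (0,3) (1,0) (1,1) (1,2) (1,3)] -> total=8
Click 2 (1,5) count=4: revealed 1 new [(1,5)] -> total=9
Click 3 (4,3) count=1: revealed 1 new [(4,3)] -> total=10
Click 4 (4,4) count=1: revealed 1 new [(4,4)] -> total=11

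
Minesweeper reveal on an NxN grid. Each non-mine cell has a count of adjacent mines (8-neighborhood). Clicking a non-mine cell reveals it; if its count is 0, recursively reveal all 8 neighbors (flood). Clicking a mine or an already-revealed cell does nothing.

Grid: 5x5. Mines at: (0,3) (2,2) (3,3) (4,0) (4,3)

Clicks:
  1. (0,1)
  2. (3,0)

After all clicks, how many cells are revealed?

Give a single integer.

Answer: 10

Derivation:
Click 1 (0,1) count=0: revealed 10 new [(0,0) (0,1) (0,2) (1,0) (1,1) (1,2) (2,0) (2,1) (3,0) (3,1)] -> total=10
Click 2 (3,0) count=1: revealed 0 new [(none)] -> total=10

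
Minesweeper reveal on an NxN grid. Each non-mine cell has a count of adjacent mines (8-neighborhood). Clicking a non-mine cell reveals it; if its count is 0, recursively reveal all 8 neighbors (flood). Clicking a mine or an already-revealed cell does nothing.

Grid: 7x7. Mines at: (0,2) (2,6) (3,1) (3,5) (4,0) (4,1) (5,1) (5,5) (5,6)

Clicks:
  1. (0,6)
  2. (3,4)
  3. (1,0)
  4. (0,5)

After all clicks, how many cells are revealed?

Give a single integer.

Answer: 31

Derivation:
Click 1 (0,6) count=0: revealed 25 new [(0,3) (0,4) (0,5) (0,6) (1,2) (1,3) (1,4) (1,5) (1,6) (2,2) (2,3) (2,4) (2,5) (3,2) (3,3) (3,4) (4,2) (4,3) (4,4) (5,2) (5,3) (5,4) (6,2) (6,3) (6,4)] -> total=25
Click 2 (3,4) count=1: revealed 0 new [(none)] -> total=25
Click 3 (1,0) count=0: revealed 6 new [(0,0) (0,1) (1,0) (1,1) (2,0) (2,1)] -> total=31
Click 4 (0,5) count=0: revealed 0 new [(none)] -> total=31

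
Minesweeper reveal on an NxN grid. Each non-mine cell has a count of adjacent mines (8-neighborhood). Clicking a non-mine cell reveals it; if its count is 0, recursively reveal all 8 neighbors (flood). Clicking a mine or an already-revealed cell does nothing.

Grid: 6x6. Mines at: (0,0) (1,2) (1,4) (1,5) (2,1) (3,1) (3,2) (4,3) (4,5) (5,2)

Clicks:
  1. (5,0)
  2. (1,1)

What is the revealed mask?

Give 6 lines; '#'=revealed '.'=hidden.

Click 1 (5,0) count=0: revealed 4 new [(4,0) (4,1) (5,0) (5,1)] -> total=4
Click 2 (1,1) count=3: revealed 1 new [(1,1)] -> total=5

Answer: ......
.#....
......
......
##....
##....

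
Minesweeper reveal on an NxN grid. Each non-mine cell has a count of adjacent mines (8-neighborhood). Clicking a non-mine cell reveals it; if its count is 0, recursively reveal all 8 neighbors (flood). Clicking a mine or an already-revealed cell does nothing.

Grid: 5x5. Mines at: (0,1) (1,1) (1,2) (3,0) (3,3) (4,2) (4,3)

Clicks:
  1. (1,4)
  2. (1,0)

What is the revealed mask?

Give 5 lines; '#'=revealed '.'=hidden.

Click 1 (1,4) count=0: revealed 6 new [(0,3) (0,4) (1,3) (1,4) (2,3) (2,4)] -> total=6
Click 2 (1,0) count=2: revealed 1 new [(1,0)] -> total=7

Answer: ...##
#..##
...##
.....
.....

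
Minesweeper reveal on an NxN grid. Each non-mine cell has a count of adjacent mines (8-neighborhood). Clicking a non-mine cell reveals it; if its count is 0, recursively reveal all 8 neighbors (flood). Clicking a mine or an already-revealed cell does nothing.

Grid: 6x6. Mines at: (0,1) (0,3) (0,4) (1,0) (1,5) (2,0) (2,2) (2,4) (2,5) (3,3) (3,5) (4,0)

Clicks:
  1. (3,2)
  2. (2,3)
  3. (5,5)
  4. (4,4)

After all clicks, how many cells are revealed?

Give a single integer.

Answer: 12

Derivation:
Click 1 (3,2) count=2: revealed 1 new [(3,2)] -> total=1
Click 2 (2,3) count=3: revealed 1 new [(2,3)] -> total=2
Click 3 (5,5) count=0: revealed 10 new [(4,1) (4,2) (4,3) (4,4) (4,5) (5,1) (5,2) (5,3) (5,4) (5,5)] -> total=12
Click 4 (4,4) count=2: revealed 0 new [(none)] -> total=12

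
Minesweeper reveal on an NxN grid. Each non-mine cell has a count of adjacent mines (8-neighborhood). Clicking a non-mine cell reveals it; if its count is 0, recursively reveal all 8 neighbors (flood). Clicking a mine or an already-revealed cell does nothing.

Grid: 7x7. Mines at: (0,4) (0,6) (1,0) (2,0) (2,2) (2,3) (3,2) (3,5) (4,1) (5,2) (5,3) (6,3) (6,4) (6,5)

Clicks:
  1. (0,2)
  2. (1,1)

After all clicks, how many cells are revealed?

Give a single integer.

Answer: 6

Derivation:
Click 1 (0,2) count=0: revealed 6 new [(0,1) (0,2) (0,3) (1,1) (1,2) (1,3)] -> total=6
Click 2 (1,1) count=3: revealed 0 new [(none)] -> total=6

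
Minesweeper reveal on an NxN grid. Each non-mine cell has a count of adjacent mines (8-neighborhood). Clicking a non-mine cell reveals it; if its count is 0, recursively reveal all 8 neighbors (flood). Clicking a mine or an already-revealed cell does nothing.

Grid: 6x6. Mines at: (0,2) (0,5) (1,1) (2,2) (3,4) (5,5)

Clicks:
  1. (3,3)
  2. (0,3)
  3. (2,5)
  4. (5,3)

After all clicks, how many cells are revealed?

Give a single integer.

Answer: 18

Derivation:
Click 1 (3,3) count=2: revealed 1 new [(3,3)] -> total=1
Click 2 (0,3) count=1: revealed 1 new [(0,3)] -> total=2
Click 3 (2,5) count=1: revealed 1 new [(2,5)] -> total=3
Click 4 (5,3) count=0: revealed 15 new [(2,0) (2,1) (3,0) (3,1) (3,2) (4,0) (4,1) (4,2) (4,3) (4,4) (5,0) (5,1) (5,2) (5,3) (5,4)] -> total=18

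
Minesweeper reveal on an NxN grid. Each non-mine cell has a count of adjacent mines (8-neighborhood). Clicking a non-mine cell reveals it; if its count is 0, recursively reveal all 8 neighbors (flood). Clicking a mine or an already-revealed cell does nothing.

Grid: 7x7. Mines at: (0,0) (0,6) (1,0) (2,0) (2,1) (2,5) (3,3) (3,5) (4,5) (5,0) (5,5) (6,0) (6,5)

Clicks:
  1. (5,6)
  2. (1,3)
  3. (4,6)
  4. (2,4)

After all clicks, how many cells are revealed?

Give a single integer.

Click 1 (5,6) count=3: revealed 1 new [(5,6)] -> total=1
Click 2 (1,3) count=0: revealed 13 new [(0,1) (0,2) (0,3) (0,4) (0,5) (1,1) (1,2) (1,3) (1,4) (1,5) (2,2) (2,3) (2,4)] -> total=14
Click 3 (4,6) count=3: revealed 1 new [(4,6)] -> total=15
Click 4 (2,4) count=3: revealed 0 new [(none)] -> total=15

Answer: 15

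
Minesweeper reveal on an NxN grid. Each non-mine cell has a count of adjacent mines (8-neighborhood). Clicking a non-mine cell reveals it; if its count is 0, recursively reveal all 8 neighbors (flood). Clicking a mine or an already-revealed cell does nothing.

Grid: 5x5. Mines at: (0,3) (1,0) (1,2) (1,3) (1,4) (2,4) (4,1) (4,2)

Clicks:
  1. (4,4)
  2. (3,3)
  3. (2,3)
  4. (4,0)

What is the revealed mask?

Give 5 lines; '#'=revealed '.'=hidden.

Click 1 (4,4) count=0: revealed 4 new [(3,3) (3,4) (4,3) (4,4)] -> total=4
Click 2 (3,3) count=2: revealed 0 new [(none)] -> total=4
Click 3 (2,3) count=4: revealed 1 new [(2,3)] -> total=5
Click 4 (4,0) count=1: revealed 1 new [(4,0)] -> total=6

Answer: .....
.....
...#.
...##
#..##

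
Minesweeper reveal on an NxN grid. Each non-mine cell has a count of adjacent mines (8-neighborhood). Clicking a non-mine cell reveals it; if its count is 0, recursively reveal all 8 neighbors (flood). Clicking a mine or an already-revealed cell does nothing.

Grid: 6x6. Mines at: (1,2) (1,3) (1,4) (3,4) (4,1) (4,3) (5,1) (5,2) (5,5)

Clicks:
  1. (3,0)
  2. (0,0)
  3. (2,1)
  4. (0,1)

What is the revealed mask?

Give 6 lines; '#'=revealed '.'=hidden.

Answer: ##....
##....
##....
##....
......
......

Derivation:
Click 1 (3,0) count=1: revealed 1 new [(3,0)] -> total=1
Click 2 (0,0) count=0: revealed 7 new [(0,0) (0,1) (1,0) (1,1) (2,0) (2,1) (3,1)] -> total=8
Click 3 (2,1) count=1: revealed 0 new [(none)] -> total=8
Click 4 (0,1) count=1: revealed 0 new [(none)] -> total=8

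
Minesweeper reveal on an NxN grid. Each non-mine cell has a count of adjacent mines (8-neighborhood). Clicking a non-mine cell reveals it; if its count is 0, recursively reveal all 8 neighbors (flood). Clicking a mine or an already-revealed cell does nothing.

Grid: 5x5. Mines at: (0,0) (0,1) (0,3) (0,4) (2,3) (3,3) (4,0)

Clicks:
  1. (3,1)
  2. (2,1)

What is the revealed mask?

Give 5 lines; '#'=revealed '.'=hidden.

Answer: .....
###..
###..
###..
.....

Derivation:
Click 1 (3,1) count=1: revealed 1 new [(3,1)] -> total=1
Click 2 (2,1) count=0: revealed 8 new [(1,0) (1,1) (1,2) (2,0) (2,1) (2,2) (3,0) (3,2)] -> total=9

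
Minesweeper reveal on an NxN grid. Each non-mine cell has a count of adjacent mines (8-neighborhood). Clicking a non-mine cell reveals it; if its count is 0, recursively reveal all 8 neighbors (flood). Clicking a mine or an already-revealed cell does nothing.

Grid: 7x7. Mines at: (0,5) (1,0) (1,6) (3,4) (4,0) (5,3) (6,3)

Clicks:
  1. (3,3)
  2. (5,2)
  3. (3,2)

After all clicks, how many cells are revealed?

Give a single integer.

Answer: 19

Derivation:
Click 1 (3,3) count=1: revealed 1 new [(3,3)] -> total=1
Click 2 (5,2) count=2: revealed 1 new [(5,2)] -> total=2
Click 3 (3,2) count=0: revealed 17 new [(0,1) (0,2) (0,3) (0,4) (1,1) (1,2) (1,3) (1,4) (2,1) (2,2) (2,3) (2,4) (3,1) (3,2) (4,1) (4,2) (4,3)] -> total=19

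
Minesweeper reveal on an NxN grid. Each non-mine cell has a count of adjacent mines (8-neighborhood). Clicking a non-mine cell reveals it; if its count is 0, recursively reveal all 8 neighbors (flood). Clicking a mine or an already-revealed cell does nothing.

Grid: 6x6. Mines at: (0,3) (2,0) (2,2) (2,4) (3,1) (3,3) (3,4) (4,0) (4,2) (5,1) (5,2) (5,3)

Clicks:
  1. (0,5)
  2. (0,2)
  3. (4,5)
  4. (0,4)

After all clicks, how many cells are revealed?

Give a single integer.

Click 1 (0,5) count=0: revealed 4 new [(0,4) (0,5) (1,4) (1,5)] -> total=4
Click 2 (0,2) count=1: revealed 1 new [(0,2)] -> total=5
Click 3 (4,5) count=1: revealed 1 new [(4,5)] -> total=6
Click 4 (0,4) count=1: revealed 0 new [(none)] -> total=6

Answer: 6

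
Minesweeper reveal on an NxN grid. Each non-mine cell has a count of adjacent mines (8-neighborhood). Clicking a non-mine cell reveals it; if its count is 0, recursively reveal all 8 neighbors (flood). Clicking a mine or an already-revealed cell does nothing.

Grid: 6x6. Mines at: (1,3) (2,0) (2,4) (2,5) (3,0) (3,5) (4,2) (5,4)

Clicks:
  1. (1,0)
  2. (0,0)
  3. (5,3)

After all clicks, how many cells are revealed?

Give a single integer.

Click 1 (1,0) count=1: revealed 1 new [(1,0)] -> total=1
Click 2 (0,0) count=0: revealed 5 new [(0,0) (0,1) (0,2) (1,1) (1,2)] -> total=6
Click 3 (5,3) count=2: revealed 1 new [(5,3)] -> total=7

Answer: 7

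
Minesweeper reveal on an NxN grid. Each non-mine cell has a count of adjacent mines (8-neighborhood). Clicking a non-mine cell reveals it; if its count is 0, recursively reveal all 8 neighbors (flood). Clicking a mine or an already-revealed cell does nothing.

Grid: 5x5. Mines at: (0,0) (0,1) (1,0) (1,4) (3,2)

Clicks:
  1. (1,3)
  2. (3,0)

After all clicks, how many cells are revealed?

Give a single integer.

Answer: 7

Derivation:
Click 1 (1,3) count=1: revealed 1 new [(1,3)] -> total=1
Click 2 (3,0) count=0: revealed 6 new [(2,0) (2,1) (3,0) (3,1) (4,0) (4,1)] -> total=7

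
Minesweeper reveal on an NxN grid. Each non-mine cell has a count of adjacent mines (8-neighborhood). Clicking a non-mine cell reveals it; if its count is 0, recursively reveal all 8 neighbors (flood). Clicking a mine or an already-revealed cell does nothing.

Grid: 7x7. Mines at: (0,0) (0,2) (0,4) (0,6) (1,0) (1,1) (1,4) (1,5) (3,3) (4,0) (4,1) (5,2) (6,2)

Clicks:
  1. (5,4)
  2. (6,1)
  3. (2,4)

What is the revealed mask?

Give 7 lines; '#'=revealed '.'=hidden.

Click 1 (5,4) count=0: revealed 18 new [(2,4) (2,5) (2,6) (3,4) (3,5) (3,6) (4,3) (4,4) (4,5) (4,6) (5,3) (5,4) (5,5) (5,6) (6,3) (6,4) (6,5) (6,6)] -> total=18
Click 2 (6,1) count=2: revealed 1 new [(6,1)] -> total=19
Click 3 (2,4) count=3: revealed 0 new [(none)] -> total=19

Answer: .......
.......
....###
....###
...####
...####
.#.####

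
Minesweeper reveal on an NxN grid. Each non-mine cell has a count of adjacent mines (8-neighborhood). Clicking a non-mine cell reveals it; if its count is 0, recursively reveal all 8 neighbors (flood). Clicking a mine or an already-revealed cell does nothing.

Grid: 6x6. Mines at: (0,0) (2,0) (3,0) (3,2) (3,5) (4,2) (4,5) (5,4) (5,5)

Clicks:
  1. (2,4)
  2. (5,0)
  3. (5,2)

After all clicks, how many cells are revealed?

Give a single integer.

Click 1 (2,4) count=1: revealed 1 new [(2,4)] -> total=1
Click 2 (5,0) count=0: revealed 4 new [(4,0) (4,1) (5,0) (5,1)] -> total=5
Click 3 (5,2) count=1: revealed 1 new [(5,2)] -> total=6

Answer: 6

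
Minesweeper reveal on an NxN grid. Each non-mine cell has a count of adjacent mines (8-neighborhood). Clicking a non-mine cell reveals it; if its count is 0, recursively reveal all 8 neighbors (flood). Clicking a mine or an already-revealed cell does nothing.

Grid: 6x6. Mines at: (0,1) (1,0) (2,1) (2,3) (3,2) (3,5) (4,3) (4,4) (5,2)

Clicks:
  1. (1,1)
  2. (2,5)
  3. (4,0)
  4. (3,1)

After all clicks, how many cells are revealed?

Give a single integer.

Answer: 8

Derivation:
Click 1 (1,1) count=3: revealed 1 new [(1,1)] -> total=1
Click 2 (2,5) count=1: revealed 1 new [(2,5)] -> total=2
Click 3 (4,0) count=0: revealed 6 new [(3,0) (3,1) (4,0) (4,1) (5,0) (5,1)] -> total=8
Click 4 (3,1) count=2: revealed 0 new [(none)] -> total=8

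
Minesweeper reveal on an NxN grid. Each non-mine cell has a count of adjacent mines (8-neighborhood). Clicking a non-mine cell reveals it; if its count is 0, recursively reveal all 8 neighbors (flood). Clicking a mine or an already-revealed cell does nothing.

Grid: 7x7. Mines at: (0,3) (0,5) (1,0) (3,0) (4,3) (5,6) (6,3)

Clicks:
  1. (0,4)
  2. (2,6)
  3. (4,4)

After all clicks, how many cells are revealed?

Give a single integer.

Answer: 22

Derivation:
Click 1 (0,4) count=2: revealed 1 new [(0,4)] -> total=1
Click 2 (2,6) count=0: revealed 21 new [(1,1) (1,2) (1,3) (1,4) (1,5) (1,6) (2,1) (2,2) (2,3) (2,4) (2,5) (2,6) (3,1) (3,2) (3,3) (3,4) (3,5) (3,6) (4,4) (4,5) (4,6)] -> total=22
Click 3 (4,4) count=1: revealed 0 new [(none)] -> total=22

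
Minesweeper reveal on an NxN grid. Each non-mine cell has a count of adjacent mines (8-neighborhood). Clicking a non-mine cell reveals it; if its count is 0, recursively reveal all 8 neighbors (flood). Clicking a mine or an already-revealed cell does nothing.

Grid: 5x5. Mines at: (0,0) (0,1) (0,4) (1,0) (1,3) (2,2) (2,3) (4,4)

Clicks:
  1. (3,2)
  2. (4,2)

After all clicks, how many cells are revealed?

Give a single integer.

Click 1 (3,2) count=2: revealed 1 new [(3,2)] -> total=1
Click 2 (4,2) count=0: revealed 9 new [(2,0) (2,1) (3,0) (3,1) (3,3) (4,0) (4,1) (4,2) (4,3)] -> total=10

Answer: 10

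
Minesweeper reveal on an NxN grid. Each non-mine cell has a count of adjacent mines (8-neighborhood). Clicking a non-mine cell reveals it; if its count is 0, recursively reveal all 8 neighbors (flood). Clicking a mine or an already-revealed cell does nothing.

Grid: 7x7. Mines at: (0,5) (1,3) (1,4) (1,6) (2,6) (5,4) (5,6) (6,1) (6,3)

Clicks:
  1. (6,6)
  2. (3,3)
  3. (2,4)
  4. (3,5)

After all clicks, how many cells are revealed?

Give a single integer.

Click 1 (6,6) count=1: revealed 1 new [(6,6)] -> total=1
Click 2 (3,3) count=0: revealed 28 new [(0,0) (0,1) (0,2) (1,0) (1,1) (1,2) (2,0) (2,1) (2,2) (2,3) (2,4) (2,5) (3,0) (3,1) (3,2) (3,3) (3,4) (3,5) (4,0) (4,1) (4,2) (4,3) (4,4) (4,5) (5,0) (5,1) (5,2) (5,3)] -> total=29
Click 3 (2,4) count=2: revealed 0 new [(none)] -> total=29
Click 4 (3,5) count=1: revealed 0 new [(none)] -> total=29

Answer: 29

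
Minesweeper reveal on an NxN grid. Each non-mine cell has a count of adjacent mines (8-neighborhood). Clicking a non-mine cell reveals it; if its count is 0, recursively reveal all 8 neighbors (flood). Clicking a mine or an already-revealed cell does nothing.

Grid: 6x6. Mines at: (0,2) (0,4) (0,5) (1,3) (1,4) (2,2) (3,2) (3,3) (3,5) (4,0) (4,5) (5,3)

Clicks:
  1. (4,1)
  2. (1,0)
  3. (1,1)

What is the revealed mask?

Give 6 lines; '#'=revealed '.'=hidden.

Answer: ##....
##....
##....
##....
.#....
......

Derivation:
Click 1 (4,1) count=2: revealed 1 new [(4,1)] -> total=1
Click 2 (1,0) count=0: revealed 8 new [(0,0) (0,1) (1,0) (1,1) (2,0) (2,1) (3,0) (3,1)] -> total=9
Click 3 (1,1) count=2: revealed 0 new [(none)] -> total=9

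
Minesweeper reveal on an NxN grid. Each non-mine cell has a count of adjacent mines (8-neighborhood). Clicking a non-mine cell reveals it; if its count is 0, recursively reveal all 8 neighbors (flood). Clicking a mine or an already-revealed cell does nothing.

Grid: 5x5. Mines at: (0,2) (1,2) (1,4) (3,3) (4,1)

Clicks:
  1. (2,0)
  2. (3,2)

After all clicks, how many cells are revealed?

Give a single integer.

Click 1 (2,0) count=0: revealed 8 new [(0,0) (0,1) (1,0) (1,1) (2,0) (2,1) (3,0) (3,1)] -> total=8
Click 2 (3,2) count=2: revealed 1 new [(3,2)] -> total=9

Answer: 9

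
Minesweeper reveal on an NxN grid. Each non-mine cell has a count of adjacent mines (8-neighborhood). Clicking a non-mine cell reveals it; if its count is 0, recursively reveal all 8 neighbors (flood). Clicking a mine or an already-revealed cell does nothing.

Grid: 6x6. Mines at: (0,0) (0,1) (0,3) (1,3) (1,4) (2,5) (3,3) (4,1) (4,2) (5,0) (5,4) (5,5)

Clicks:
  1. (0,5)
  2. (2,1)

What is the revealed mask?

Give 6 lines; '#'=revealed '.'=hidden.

Answer: .....#
###...
###...
###...
......
......

Derivation:
Click 1 (0,5) count=1: revealed 1 new [(0,5)] -> total=1
Click 2 (2,1) count=0: revealed 9 new [(1,0) (1,1) (1,2) (2,0) (2,1) (2,2) (3,0) (3,1) (3,2)] -> total=10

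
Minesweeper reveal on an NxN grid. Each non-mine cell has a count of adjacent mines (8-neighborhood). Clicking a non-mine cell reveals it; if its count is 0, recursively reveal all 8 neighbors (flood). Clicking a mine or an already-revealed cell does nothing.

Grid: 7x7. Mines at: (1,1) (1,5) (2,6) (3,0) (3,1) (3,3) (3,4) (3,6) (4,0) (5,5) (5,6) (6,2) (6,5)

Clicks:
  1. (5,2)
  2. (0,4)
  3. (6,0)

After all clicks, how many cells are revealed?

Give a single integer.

Answer: 6

Derivation:
Click 1 (5,2) count=1: revealed 1 new [(5,2)] -> total=1
Click 2 (0,4) count=1: revealed 1 new [(0,4)] -> total=2
Click 3 (6,0) count=0: revealed 4 new [(5,0) (5,1) (6,0) (6,1)] -> total=6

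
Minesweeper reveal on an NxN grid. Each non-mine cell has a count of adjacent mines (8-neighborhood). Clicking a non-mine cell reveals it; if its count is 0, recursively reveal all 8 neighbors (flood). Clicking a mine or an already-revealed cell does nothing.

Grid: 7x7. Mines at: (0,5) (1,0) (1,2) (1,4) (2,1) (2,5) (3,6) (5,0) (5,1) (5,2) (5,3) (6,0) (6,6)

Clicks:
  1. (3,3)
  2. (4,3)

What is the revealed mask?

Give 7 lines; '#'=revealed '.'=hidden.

Answer: .......
.......
..###..
..###..
..###..
.......
.......

Derivation:
Click 1 (3,3) count=0: revealed 9 new [(2,2) (2,3) (2,4) (3,2) (3,3) (3,4) (4,2) (4,3) (4,4)] -> total=9
Click 2 (4,3) count=2: revealed 0 new [(none)] -> total=9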